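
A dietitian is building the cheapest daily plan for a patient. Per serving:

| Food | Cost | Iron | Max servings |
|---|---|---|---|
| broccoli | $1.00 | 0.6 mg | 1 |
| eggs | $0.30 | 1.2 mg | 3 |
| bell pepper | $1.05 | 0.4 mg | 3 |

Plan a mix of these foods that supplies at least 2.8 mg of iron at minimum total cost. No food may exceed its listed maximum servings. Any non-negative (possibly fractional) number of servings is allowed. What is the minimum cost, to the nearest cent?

$0.70

Cost per mg of iron: eggs $0.2500, broccoli $1.6667, bell pepper $2.6250.
Take 2.333 servings of eggs: +2.8 mg iron for $0.70 (total $0.70, still need 0.0 mg).
Filling from the cheapest source first is optimal under one linear minimum: $0.70.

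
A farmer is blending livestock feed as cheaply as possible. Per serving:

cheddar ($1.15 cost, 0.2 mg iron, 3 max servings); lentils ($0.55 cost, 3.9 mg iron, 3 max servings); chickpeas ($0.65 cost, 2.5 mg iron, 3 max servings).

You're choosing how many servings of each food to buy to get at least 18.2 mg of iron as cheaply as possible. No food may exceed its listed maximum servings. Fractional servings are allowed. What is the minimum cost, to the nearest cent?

Cost per mg of iron: lentils $0.1410, chickpeas $0.2600, cheddar $5.7500.
Take 3 servings of lentils: +11.7 mg iron for $1.65 (total $1.65, still need 6.5 mg).
Take 2.6 servings of chickpeas: +6.5 mg iron for $1.69 (total $3.34, still need 0.0 mg).
Greedy by cheapest-per-mg is optimal for a single linear constraint, so the minimum cost is $3.34.

$3.34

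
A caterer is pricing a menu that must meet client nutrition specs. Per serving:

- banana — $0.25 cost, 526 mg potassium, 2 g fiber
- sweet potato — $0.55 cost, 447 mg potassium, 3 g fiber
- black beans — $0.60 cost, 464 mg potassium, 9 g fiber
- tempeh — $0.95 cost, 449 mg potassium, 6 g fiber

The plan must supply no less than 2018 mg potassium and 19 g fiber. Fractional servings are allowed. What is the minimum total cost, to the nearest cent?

With two linear requirements the optimum uses one or two foods; enumerate the corners.
banana only: max(2018/526, 19/2) = 9.5 servings → $2.38.
sweet potato only: max(2018/447, 19/3) = 6.333 servings → $3.48.
black beans only: max(2018/464, 19/9) = 4.349 servings → $2.61.
tempeh only: max(2018/449, 19/6) = 4.494 servings → $4.27.
banana + sweet potato with both targets exact would need a negative amount; discard.
banana + black beans with both tight: 2.456 servings and 1.565 servings → $1.55.
banana + tempeh with both tight: 1.584 servings and 2.639 servings → $2.90.
sweet potato + black beans with both tight: 3.552 servings and 0.927 servings → $2.51.
sweet potato + tempeh with both tight: 2.679 servings and 1.827 servings → $3.21.
black beans + tempeh with both targets exact would need a negative amount; discard.
The minimum over all feasible corners is $1.55.

$1.55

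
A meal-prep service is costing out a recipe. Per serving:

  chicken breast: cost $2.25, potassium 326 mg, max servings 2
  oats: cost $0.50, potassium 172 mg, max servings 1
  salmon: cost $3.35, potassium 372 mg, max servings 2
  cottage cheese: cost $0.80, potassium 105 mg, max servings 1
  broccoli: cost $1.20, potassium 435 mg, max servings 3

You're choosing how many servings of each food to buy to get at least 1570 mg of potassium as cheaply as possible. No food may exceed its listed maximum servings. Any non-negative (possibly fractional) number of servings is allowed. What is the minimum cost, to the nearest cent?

$4.74

Cost per mg of potassium: broccoli $0.0028, oats $0.0029, chicken breast $0.0069, cottage cheese $0.0076, salmon $0.0090.
Take 3 servings of broccoli: +1305.0 mg potassium for $3.60 (total $3.60, still need 265.0 mg).
Take 1 serving of oats: +172.0 mg potassium for $0.50 (total $4.10, still need 93.0 mg).
Take 0.2853 servings of chicken breast: +93.0 mg potassium for $0.64 (total $4.74, still need 0.0 mg).
Greedy by cheapest-per-mg is optimal for a single linear constraint, so the minimum cost is $4.74.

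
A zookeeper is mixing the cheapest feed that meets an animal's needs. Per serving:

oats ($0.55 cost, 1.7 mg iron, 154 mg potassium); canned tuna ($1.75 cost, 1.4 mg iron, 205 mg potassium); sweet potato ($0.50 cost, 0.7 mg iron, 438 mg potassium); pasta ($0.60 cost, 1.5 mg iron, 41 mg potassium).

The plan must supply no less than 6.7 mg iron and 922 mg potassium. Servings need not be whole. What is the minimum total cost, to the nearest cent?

$2.40

A basic optimal solution has at most two foods positive. Try each food alone and each pair with both targets met exactly.
oats only: max(6.7/1.7, 922/154) = 5.987 servings → $3.29.
canned tuna only: max(6.7/1.4, 922/205) = 4.786 servings → $8.38.
sweet potato only: max(6.7/0.7, 922/438) = 9.571 servings → $4.79.
pasta only: max(6.7/1.5, 922/41) = 22.49 servings → $13.49.
oats + canned tuna with both tight: 0.6223 servings and 4.03 servings → $7.39.
oats + sweet potato with both tight: 3.595 servings and 0.8411 servings → $2.40.
oats + pasta: the both-tight solution has a negative serving — not a feasible corner.
canned tuna + sweet potato: intersection lies outside the first quadrant.
canned tuna + pasta with both tight: 4.431 servings and 0.3307 servings → $7.95.
sweet potato + pasta with both tight: 1.764 servings and 3.643 servings → $3.07.
So the least-cost plan costs $2.40.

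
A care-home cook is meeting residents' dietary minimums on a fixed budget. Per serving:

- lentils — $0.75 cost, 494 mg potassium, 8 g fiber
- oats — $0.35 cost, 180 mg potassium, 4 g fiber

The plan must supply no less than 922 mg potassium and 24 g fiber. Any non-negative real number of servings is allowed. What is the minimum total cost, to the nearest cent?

lentils only: max(922/494, 24/8) = 3 servings → $2.25.
oats only: max(922/180, 24/4) = 6 servings → $2.10.
lentils + oats with both targets exact would need a negative amount; discard.
So the least-cost plan costs $2.10.

$2.10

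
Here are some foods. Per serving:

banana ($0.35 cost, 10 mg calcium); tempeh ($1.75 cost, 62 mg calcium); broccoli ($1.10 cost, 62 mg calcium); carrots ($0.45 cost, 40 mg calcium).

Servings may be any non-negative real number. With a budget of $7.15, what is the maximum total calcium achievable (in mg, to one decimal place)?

635.6 mg

Calcium per dollar: carrots 88.89, broccoli 56.36, tempeh 35.43, banana 28.57.
With no serving limits, spend the whole cost allowance on carrots: $7.15 / $0.45 × 40 mg = 635.6 mg.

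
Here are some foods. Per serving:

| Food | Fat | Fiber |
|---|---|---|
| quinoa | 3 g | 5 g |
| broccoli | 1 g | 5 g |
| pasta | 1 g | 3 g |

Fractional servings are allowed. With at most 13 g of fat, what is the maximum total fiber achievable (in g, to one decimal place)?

Fiber per g fat: broccoli 5, pasta 3, quinoa 1.667.
With no serving limits, spend the whole fat allowance on broccoli: 13 g / 1 g × 5 g = 65.0 g.

65.0 g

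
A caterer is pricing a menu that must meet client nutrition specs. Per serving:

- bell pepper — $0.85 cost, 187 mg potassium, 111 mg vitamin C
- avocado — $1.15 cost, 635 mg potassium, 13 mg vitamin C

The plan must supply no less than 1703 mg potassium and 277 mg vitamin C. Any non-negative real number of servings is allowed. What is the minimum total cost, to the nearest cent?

bell pepper only: max(1703/187, 277/111) = 9.107 servings → $7.74.
avocado only: max(1703/635, 277/13) = 21.31 servings → $24.50.
bell pepper + avocado with both tight: 2.259 servings and 2.017 servings → $4.24.
The minimum over all feasible corners is $4.24.

$4.24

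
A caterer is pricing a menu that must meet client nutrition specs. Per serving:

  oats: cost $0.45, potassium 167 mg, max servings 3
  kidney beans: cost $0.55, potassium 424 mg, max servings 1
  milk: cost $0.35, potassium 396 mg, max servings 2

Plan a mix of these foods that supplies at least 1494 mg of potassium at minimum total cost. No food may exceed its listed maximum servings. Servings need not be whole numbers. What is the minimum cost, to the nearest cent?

Cost per mg of potassium: milk $0.0009, kidney beans $0.0013, oats $0.0027.
Take 2 servings of milk: +792.0 mg potassium for $0.70 (total $0.70, still need 702.0 mg).
Take 1 serving of kidney beans: +424.0 mg potassium for $0.55 (total $1.25, still need 278.0 mg).
Take 1.665 servings of oats: +278.0 mg potassium for $0.75 (total $2.00, still need 0.0 mg).
Greedy by cheapest-per-mg is optimal for a single linear constraint, so the minimum cost is $2.00.

$2.00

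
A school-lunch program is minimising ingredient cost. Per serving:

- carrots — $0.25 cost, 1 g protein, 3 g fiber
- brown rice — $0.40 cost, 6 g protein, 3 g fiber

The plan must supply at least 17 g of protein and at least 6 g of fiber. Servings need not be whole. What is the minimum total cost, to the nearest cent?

$1.13

A basic optimal solution has at most two foods positive. Try each food alone and each pair with both targets met exactly.
carrots only: max(17/1, 6/3) = 17 servings → $4.25.
brown rice only: max(17/6, 6/3) = 2.833 servings → $1.13.
carrots + brown rice: the both-tight solution has a negative serving — not a feasible corner.
Cheapest feasible corner: $1.13.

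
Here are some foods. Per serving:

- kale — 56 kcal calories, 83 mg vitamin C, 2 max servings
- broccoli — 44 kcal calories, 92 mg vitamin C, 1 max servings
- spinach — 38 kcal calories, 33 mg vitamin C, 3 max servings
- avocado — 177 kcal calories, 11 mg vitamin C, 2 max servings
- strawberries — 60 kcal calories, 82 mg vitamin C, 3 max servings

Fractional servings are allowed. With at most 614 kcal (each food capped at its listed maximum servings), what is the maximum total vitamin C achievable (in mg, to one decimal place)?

Vitamin C per kcal: broccoli 2.091, kale 1.482, strawberries 1.367, spinach 0.8684, avocado 0.06215.
Take 1 serving of broccoli: uses 44 kcal, +92.0 mg vitamin C (running total 92.0 mg).
Take 2 servings of kale: uses 112 kcal, +166.0 mg vitamin C (running total 258.0 mg).
Take 3 servings of strawberries: uses 180 kcal, +246.0 mg vitamin C (running total 504.0 mg).
Take 3 servings of spinach: uses 114 kcal, +99.0 mg vitamin C (running total 603.0 mg).
Take 0.9266 servings of avocado: uses 164 kcal, +10.2 mg vitamin C (running total 613.2 mg).
Filling greedily by vitamin C-per-kcal is optimal for one linear limit, giving 613.2 mg.

613.2 mg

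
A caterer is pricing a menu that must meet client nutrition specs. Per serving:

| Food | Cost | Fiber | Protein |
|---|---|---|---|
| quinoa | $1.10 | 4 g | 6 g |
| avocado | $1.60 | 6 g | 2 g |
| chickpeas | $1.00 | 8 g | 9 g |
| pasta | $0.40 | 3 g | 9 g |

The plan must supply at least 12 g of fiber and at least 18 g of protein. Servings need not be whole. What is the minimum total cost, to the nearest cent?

$1.52

Minimising a linear cost over {fiber ≥ 12, protein ≥ 18, servings ≥ 0} — the optimum is at a vertex, using one or two foods.
quinoa only: max(12/4, 18/6) = 3 servings → $3.30.
avocado only: max(12/6, 18/2) = 9 servings → $14.40.
chickpeas only: max(12/8, 18/9) = 2 servings → $2.00.
pasta only: max(12/3, 18/9) = 4 servings → $1.60.
quinoa + avocado with both tight: 3 servings and 0 servings → $3.30.
quinoa + chickpeas with both tight: 3 servings and 0 servings → $3.30.
quinoa + pasta with both tight: 3 servings and 0 servings → $3.30.
avocado + chickpeas with both targets exact would need a negative amount; discard.
avocado + pasta with both tight: 1.125 servings and 1.75 servings → $2.50.
chickpeas + pasta with both tight: 1.2 servings and 0.8 servings → $1.52.
So the least-cost plan costs $1.52.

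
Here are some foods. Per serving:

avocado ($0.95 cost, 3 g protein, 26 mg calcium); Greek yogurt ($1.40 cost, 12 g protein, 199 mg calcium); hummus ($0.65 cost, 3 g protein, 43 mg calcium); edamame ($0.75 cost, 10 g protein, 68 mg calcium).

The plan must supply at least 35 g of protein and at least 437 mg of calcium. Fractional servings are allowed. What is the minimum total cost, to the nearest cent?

$3.47

A basic optimal solution has at most two foods positive. Try each food alone and each pair with both targets met exactly.
avocado only: max(35/3, 437/26) = 16.81 servings → $15.97.
Greek yogurt only: max(35/12, 437/199) = 2.917 servings → $4.08.
hummus only: max(35/3, 437/43) = 11.67 servings → $7.58.
edamame only: max(35/10, 437/68) = 6.426 servings → $4.82.
avocado + Greek yogurt with both tight: 6.039 servings and 1.407 servings → $7.71.
avocado + hummus with both tight: 3.804 servings and 7.863 servings → $8.72.
avocado + edamame with both targets exact would need a negative amount; discard.
Greek yogurt + hummus: intersection lies outside the first quadrant.
Greek yogurt + edamame with both tight: 1.695 servings and 1.466 servings → $3.47.
hummus + edamame with both tight: 8.805 servings and 0.8584 servings → $6.37.
Cheapest feasible corner: $3.47.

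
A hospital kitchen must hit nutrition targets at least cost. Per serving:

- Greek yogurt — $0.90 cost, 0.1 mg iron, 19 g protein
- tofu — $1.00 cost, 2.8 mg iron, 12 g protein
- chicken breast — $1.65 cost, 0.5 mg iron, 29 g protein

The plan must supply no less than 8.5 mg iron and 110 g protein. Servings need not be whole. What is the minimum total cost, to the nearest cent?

The cheapest plan sits at a corner of the feasible region — with two constraints it uses at most two foods.
Greek yogurt only: max(8.5/0.1, 110/19) = 85 servings → $76.50.
tofu only: max(8.5/2.8, 110/12) = 9.167 servings → $9.17.
chicken breast only: max(8.5/0.5, 110/29) = 17 servings → $28.05.
Greek yogurt + tofu with both tight: 3.962 servings and 2.894 servings → $6.46.
Greek yogurt + chicken breast: intersection lies outside the first quadrant.
tofu + chicken breast with both tight: 2.547 servings and 2.739 servings → $7.07.
The minimum over all feasible corners is $6.46.

$6.46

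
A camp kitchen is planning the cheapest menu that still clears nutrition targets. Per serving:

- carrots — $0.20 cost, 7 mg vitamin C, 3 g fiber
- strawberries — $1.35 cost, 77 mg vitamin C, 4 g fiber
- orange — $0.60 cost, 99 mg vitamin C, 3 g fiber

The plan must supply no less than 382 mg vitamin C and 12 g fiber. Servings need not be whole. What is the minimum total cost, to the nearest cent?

$2.34

Two binding constraints pin down two serving amounts, so the optimal mix uses at most two foods. The candidates are each food alone (scaled to the tighter of vitamin C/fiber) and each pair with both constraints tight.
carrots only: max(382/7, 12/3) = 54.57 servings → $10.91.
strawberries only: max(382/77, 12/4) = 4.961 servings → $6.70.
orange only: max(382/99, 12/3) = 4 servings → $2.40.
carrots + strawberries with both targets exact would need a negative amount; discard.
carrots + orange with both tight: 0.1522 servings and 3.848 servings → $2.34.
strawberries + orange with both tight: 0.2545 servings and 3.661 servings → $2.54.
The minimum over all feasible corners is $2.34.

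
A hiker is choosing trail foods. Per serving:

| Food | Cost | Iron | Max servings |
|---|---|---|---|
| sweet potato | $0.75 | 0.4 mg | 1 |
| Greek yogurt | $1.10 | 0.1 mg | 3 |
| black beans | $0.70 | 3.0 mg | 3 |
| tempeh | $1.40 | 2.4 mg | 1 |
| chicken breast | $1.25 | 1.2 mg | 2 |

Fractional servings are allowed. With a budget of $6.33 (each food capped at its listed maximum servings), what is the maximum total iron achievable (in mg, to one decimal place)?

14.0 mg

Iron per dollar: black beans 4.286, tempeh 1.714, chicken breast 0.96, sweet potato 0.5333, Greek yogurt 0.09091.
Take 3 servings of black beans: spends $2.10, +9.0 mg iron (running total 9.0 mg).
Take 1 serving of tempeh: spends $1.40, +2.4 mg iron (running total 11.4 mg).
Take 2 servings of chicken breast: spends $2.50, +2.4 mg iron (running total 13.8 mg).
Take 0.44 servings of sweet potato: spends $0.33, +0.2 mg iron (running total 14.0 mg).
Filling greedily by iron-per-dollar is optimal for one linear limit, giving 14.0 mg.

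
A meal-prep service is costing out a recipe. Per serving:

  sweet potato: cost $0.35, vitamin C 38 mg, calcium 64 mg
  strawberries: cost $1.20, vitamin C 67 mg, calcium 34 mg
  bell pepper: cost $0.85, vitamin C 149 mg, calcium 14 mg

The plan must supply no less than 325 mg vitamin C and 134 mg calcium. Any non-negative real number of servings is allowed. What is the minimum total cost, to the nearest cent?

$2.08

At the optimum either one food covers both requirements or two foods hit both targets exactly; no other combination can be cheaper.
sweet potato only: max(325/38, 134/64) = 8.553 servings → $2.99.
strawberries only: max(325/67, 134/34) = 4.851 servings → $5.82.
bell pepper only: max(325/149, 134/14) = 9.571 servings → $8.14.
sweet potato + strawberries: the both-tight solution has a negative serving — not a feasible corner.
sweet potato + bell pepper with both tight: 1.712 servings and 1.745 servings → $2.08.
strawberries + bell pepper with both tight: 3.734 servings and 0.5019 servings → $4.91.
Cheapest feasible corner: $2.08.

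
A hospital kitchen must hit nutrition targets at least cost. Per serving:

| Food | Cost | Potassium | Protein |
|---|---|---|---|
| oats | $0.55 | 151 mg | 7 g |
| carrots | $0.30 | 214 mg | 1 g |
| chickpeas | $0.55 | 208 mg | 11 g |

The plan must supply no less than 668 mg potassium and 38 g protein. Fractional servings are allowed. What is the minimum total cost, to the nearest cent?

$1.90

A basic optimal solution has at most two foods positive. Try each food alone and each pair with both targets met exactly.
oats only: max(668/151, 38/7) = 5.429 servings → $2.99.
carrots only: max(668/214, 38/1) = 38 servings → $11.40.
chickpeas only: max(668/208, 38/11) = 3.455 servings → $1.90.
oats + carrots with both targets exact would need a negative amount; discard.
oats + chickpeas: intersection lies outside the first quadrant.
carrots + chickpeas: intersection lies outside the first quadrant.
The minimum over all feasible corners is $1.90.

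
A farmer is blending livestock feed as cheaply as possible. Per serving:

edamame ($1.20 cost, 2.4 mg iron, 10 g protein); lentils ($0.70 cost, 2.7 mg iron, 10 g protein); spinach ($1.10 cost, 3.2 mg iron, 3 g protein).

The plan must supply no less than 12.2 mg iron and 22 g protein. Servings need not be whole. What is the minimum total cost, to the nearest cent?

$3.16

At the optimum either one food covers both requirements or two foods hit both targets exactly; no other combination can be cheaper.
edamame only: max(12.2/2.4, 22/10) = 5.083 servings → $6.10.
lentils only: max(12.2/2.7, 22/10) = 4.519 servings → $3.16.
spinach only: max(12.2/3.2, 22/3) = 7.333 servings → $8.07.
edamame + lentils: intersection lies outside the first quadrant.
edamame + spinach with both tight: 1.363 servings and 2.79 servings → $4.70.
lentils + spinach with both tight: 1.414 servings and 2.619 servings → $3.87.
The minimum over all feasible corners is $3.16.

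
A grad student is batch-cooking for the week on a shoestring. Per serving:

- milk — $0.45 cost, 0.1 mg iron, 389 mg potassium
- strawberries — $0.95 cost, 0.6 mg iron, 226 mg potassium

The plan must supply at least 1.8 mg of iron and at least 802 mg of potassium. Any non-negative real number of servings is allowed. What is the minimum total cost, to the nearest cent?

A basic optimal solution has at most two foods positive. Try each food alone and each pair with both targets met exactly.
milk only: max(1.8/0.1, 802/389) = 18 servings → $8.10.
strawberries only: max(1.8/0.6, 802/226) = 3.549 servings → $3.37.
milk + strawberries with both tight: 0.3529 servings and 2.941 servings → $2.95.
So the least-cost plan costs $2.95.

$2.95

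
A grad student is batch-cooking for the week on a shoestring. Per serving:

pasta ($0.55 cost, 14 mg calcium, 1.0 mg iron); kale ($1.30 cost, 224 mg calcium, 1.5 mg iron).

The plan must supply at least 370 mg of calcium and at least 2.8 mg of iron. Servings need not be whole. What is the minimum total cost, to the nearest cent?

$2.31

A basic optimal solution has at most two foods positive. Try each food alone and each pair with both targets met exactly.
pasta only: max(370/14, 2.8/1.0) = 26.43 servings → $14.54.
kale only: max(370/224, 2.8/1.5) = 1.867 servings → $2.43.
pasta + kale with both tight: 0.3557 servings and 1.63 servings → $2.31.
So the least-cost plan costs $2.31.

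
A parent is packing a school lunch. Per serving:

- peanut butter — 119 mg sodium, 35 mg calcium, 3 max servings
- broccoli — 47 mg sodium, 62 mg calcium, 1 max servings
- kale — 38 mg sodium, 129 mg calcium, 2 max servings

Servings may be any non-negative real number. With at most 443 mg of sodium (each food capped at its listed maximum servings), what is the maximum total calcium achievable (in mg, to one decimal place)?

414.1 mg

Calcium per mg sodium: kale 3.395, broccoli 1.319, peanut butter 0.2941.
Take 2 servings of kale: uses 76 mg sodium, +258.0 mg calcium (running total 258.0 mg).
Take 1 serving of broccoli: uses 47 mg sodium, +62.0 mg calcium (running total 320.0 mg).
Take 2.689 servings of peanut butter: uses 320 mg sodium, +94.1 mg calcium (running total 414.1 mg).
Filling greedily by calcium-per-mg sodium is optimal for one linear limit, giving 414.1 mg.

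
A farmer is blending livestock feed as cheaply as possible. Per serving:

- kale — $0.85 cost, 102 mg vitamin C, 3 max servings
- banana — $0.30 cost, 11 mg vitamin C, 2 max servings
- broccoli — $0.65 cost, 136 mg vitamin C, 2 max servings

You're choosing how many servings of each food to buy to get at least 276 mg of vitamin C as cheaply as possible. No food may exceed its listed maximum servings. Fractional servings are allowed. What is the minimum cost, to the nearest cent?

Cost per mg of vitamin C: broccoli $0.0048, kale $0.0083, banana $0.0273.
Take 2 servings of broccoli: +272.0 mg vitamin C for $1.30 (total $1.30, still need 4.0 mg).
Take 0.03922 servings of kale: +4.0 mg vitamin C for $0.03 (total $1.33, still need 0.0 mg).
Filling from the cheapest source first is optimal under one linear minimum: $1.33.

$1.33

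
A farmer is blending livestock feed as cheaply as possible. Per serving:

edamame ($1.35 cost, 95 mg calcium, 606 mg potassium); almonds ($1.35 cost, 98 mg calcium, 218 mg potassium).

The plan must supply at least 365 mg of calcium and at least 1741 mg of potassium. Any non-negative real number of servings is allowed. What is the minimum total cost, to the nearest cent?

edamame only: max(365/95, 1741/606) = 3.842 servings → $5.19.
almonds only: max(365/98, 1741/218) = 7.986 servings → $10.78.
edamame + almonds with both tight: 2.354 servings and 1.443 servings → $5.13.
The minimum over all feasible corners is $5.13.

$5.13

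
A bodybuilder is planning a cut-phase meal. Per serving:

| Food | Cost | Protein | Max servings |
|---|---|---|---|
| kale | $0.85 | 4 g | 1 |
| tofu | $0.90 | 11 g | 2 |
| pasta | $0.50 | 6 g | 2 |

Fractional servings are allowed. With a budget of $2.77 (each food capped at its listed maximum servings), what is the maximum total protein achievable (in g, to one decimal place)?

Protein per dollar: tofu 12.22, pasta 12, kale 4.706.
Take 2 servings of tofu: spends $1.80, +22.0 g protein (running total 22.0 g).
Take 1.94 servings of pasta: spends $0.97, +11.6 g protein (running total 33.6 g).
Filling greedily by protein-per-dollar is optimal for one linear limit, giving 33.6 g.

33.6 g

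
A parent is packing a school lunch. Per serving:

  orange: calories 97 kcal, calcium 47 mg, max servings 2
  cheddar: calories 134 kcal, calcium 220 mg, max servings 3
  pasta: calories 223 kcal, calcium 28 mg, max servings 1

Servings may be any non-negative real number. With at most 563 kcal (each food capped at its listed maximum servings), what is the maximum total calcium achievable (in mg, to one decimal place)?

Calcium per kcal: cheddar 1.642, orange 0.4845, pasta 0.1256.
Take 3 servings of cheddar: uses 402 kcal, +660.0 mg calcium (running total 660.0 mg).
Take 1.66 servings of orange: uses 161 kcal, +78.0 mg calcium (running total 738.0 mg).
Greedy by best ratio exhausts the calories allowance optimally: 738.0 mg.

738.0 mg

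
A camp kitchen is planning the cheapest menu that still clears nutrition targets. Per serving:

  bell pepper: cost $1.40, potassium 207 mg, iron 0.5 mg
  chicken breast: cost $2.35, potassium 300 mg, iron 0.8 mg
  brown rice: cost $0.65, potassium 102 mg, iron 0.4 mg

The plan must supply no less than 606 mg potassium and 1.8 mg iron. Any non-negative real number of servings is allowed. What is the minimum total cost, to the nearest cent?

At the optimum either one food covers both requirements or two foods hit both targets exactly; no other combination can be cheaper.
bell pepper only: max(606/207, 1.8/0.5) = 3.6 servings → $5.04.
chicken breast only: max(606/300, 1.8/0.8) = 2.25 servings → $5.29.
brown rice only: max(606/102, 1.8/0.4) = 5.941 servings → $3.86.
bell pepper + chicken breast with both targets exact would need a negative amount; discard.
bell pepper + brown rice with both tight: 1.849 servings and 2.189 servings → $4.01.
chicken breast + brown rice with both tight: 1.531 servings and 1.438 servings → $4.53.
Cheapest feasible corner: $3.86.

$3.86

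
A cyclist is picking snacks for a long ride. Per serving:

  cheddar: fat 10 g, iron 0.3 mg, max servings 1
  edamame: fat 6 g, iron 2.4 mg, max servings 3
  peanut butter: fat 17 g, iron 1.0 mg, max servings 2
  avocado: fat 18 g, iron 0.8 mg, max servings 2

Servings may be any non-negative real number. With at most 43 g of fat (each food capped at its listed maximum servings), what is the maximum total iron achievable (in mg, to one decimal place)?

8.7 mg

Iron per g fat: edamame 0.4, peanut butter 0.05882, avocado 0.04444, cheddar 0.03.
Take 3 servings of edamame: uses 18 g fat, +7.2 mg iron (running total 7.2 mg).
Take 1.471 servings of peanut butter: uses 25 g fat, +1.5 mg iron (running total 8.7 mg).
Filling greedily by iron-per-g fat is optimal for one linear limit, giving 8.7 mg.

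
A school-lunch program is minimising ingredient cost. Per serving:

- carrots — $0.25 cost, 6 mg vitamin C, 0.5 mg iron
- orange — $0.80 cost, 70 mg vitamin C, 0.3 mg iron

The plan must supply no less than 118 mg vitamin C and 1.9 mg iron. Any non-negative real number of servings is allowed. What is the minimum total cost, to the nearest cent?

$1.88

Minimising a linear cost over {vitamin C ≥ 118, iron ≥ 1.9, servings ≥ 0} — the optimum is at a vertex, using one or two foods.
carrots only: max(118/6, 1.9/0.5) = 19.67 servings → $4.92.
orange only: max(118/70, 1.9/0.3) = 6.333 servings → $5.07.
carrots + orange with both tight: 2.94 servings and 1.434 servings → $1.88.
Cheapest feasible corner: $1.88.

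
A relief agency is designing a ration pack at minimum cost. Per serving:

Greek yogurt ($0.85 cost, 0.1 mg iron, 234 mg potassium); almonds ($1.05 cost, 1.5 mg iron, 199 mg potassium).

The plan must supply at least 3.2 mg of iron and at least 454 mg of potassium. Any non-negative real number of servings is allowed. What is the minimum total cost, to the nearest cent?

$2.34

Greek yogurt only: max(3.2/0.1, 454/234) = 32 servings → $27.20.
almonds only: max(3.2/1.5, 454/199) = 2.281 servings → $2.40.
Greek yogurt + almonds with both tight: 0.1335 servings and 2.124 servings → $2.34.
Cheapest feasible corner: $2.34.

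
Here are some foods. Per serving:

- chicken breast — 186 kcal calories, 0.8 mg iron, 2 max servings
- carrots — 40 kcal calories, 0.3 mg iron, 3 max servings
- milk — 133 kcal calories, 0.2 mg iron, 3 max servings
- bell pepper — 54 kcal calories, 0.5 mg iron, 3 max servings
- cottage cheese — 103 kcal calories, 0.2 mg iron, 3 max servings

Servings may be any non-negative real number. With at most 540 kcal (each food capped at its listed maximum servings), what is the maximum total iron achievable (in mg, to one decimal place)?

Iron per kcal: bell pepper 0.009259, carrots 0.0075, chicken breast 0.004301, cottage cheese 0.001942, milk 0.001504.
Take 3 servings of bell pepper: uses 162 kcal, +1.5 mg iron (running total 1.5 mg).
Take 3 servings of carrots: uses 120 kcal, +0.9 mg iron (running total 2.4 mg).
Take 1.387 servings of chicken breast: uses 258 kcal, +1.1 mg iron (running total 3.5 mg).
Greedy by best ratio exhausts the calories allowance optimally: 3.5 mg.

3.5 mg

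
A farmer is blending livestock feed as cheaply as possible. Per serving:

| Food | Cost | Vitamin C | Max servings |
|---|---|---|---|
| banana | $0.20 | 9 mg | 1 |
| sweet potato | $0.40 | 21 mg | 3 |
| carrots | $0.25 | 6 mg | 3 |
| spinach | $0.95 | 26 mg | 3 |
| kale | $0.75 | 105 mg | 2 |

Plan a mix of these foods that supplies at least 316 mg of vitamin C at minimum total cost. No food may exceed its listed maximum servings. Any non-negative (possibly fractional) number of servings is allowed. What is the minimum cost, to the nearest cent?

Cost per mg of vitamin C: kale $0.0071, sweet potato $0.0190, banana $0.0222, spinach $0.0365, carrots $0.0417.
Take 2 servings of kale: +210.0 mg vitamin C for $1.50 (total $1.50, still need 106.0 mg).
Take 3 servings of sweet potato: +63.0 mg vitamin C for $1.20 (total $2.70, still need 43.0 mg).
Take 1 serving of banana: +9.0 mg vitamin C for $0.20 (total $2.90, still need 34.0 mg).
Take 1.308 servings of spinach: +34.0 mg vitamin C for $1.24 (total $4.14, still need 0.0 mg).
Filling from the cheapest source first is optimal under one linear minimum: $4.14.

$4.14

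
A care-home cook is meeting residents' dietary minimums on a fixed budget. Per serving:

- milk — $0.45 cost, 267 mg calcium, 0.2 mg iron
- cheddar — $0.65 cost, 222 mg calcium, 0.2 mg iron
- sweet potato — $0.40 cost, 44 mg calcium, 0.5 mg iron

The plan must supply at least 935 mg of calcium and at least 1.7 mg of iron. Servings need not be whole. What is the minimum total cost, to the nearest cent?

$2.27

This is a tiny linear program; its minimum lies at a vertex of the feasible set. List the vertices and price them.
milk only: max(935/267, 1.7/0.2) = 8.5 servings → $3.83.
cheddar only: max(935/222, 1.7/0.2) = 8.5 servings → $5.53.
sweet potato only: max(935/44, 1.7/0.5) = 21.25 servings → $8.50.
milk + cheddar: intersection lies outside the first quadrant.
milk + sweet potato with both tight: 3.149 servings and 2.14 servings → $2.27.
cheddar + sweet potato with both tight: 3.842 servings and 1.863 servings → $3.24.
Cheapest feasible corner: $2.27.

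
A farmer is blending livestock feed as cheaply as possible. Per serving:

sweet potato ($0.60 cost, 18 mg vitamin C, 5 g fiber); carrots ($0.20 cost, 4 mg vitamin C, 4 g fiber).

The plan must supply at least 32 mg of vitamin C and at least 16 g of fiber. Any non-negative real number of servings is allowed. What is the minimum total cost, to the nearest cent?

$1.23

This is a tiny linear program; its minimum lies at a vertex of the feasible set. List the vertices and price them.
sweet potato only: max(32/18, 16/5) = 3.2 servings → $1.92.
carrots only: max(32/4, 16/4) = 8 servings → $1.60.
sweet potato + carrots with both tight: 1.231 servings and 2.462 servings → $1.23.
Cheapest feasible corner: $1.23.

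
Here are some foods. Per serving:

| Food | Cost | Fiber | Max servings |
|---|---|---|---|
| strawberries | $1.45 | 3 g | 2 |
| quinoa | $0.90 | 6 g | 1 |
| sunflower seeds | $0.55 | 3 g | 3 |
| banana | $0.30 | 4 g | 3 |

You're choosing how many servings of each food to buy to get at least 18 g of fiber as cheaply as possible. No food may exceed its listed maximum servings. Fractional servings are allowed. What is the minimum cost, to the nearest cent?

Cost per g of fiber: banana $0.0750, quinoa $0.1500, sunflower seeds $0.1833, strawberries $0.4833.
Take 3 servings of banana: +12.0 g fiber for $0.90 (total $0.90, still need 6.0 g).
Take 1 serving of quinoa: +6.0 g fiber for $0.90 (total $1.80, still need 0.0 g).
Filling from the cheapest source first is optimal under one linear minimum: $1.80.

$1.80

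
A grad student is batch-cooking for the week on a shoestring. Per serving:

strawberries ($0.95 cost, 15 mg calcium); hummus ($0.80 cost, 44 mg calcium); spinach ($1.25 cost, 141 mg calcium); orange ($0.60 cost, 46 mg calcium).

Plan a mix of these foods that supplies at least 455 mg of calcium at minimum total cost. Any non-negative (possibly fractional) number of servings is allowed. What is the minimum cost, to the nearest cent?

$4.03

Cost per mg of calcium: spinach $0.0089, orange $0.0130, hummus $0.0182, strawberries $0.0633.
With no serving limits, use only spinach: 455 mg / 141 mg = 3.227 servings × $1.25 = $4.03.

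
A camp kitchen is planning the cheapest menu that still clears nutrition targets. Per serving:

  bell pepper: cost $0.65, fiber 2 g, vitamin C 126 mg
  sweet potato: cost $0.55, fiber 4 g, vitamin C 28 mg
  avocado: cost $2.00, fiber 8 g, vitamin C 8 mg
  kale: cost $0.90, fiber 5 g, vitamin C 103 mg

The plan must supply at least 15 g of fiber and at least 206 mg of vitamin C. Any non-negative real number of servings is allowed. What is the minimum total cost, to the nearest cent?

$2.38

Two binding constraints pin down two serving amounts, so the optimal mix uses at most two foods. The candidates are each food alone (scaled to the tighter of fiber/vitamin C) and each pair with both constraints tight.
bell pepper only: max(15/2, 206/126) = 7.5 servings → $4.88.
sweet potato only: max(15/4, 206/28) = 7.357 servings → $4.05.
avocado only: max(15/8, 206/8) = 25.75 servings → $51.50.
kale only: max(15/5, 206/103) = 3 servings → $2.70.
bell pepper + sweet potato with both tight: 0.9018 servings and 3.299 servings → $2.40.
bell pepper + avocado with both tight: 1.54 servings and 1.49 servings → $3.98.
bell pepper + kale with both targets exact would need a negative amount; discard.
sweet potato + avocado with both targets exact would need a negative amount; discard.
sweet potato + kale with both tight: 1.893 servings and 1.485 servings → $2.38.
avocado + kale with both tight: 0.6569 servings and 1.949 servings → $3.07.
The minimum over all feasible corners is $2.38.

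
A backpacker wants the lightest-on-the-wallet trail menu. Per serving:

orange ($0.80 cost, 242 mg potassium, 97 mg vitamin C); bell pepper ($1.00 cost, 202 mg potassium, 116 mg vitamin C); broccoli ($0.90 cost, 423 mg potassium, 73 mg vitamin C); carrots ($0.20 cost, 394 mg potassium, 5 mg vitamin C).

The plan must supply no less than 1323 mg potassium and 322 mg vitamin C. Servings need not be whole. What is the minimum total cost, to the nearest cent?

orange only: max(1323/242, 322/97) = 5.467 servings → $4.37.
bell pepper only: max(1323/202, 322/116) = 6.55 servings → $6.55.
broccoli only: max(1323/423, 322/73) = 4.411 servings → $3.97.
carrots only: max(1323/394, 322/5) = 64.4 servings → $12.88.
orange + bell pepper with both targets exact would need a negative amount; discard.
orange + broccoli with both tight: 1.696 servings and 2.157 servings → $3.30.
orange + carrots with both tight: 3.249 servings and 1.362 servings → $2.87.
bell pepper + broccoli with both tight: 1.155 servings and 2.576 servings → $3.47.
bell pepper + carrots with both tight: 2.691 servings and 1.978 servings → $3.09.
broccoli + carrots: the both-tight solution has a negative serving — not a feasible corner.
Cheapest feasible corner: $2.87.

$2.87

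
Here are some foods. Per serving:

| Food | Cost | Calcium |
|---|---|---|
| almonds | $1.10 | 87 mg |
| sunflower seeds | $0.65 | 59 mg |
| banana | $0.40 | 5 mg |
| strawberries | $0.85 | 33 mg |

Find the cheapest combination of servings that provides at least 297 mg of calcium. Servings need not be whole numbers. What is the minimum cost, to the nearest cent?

$3.27

Cost per mg of calcium: sunflower seeds $0.0110, almonds $0.0126, strawberries $0.0258, banana $0.0800.
With no serving limits, use only sunflower seeds: 297 mg / 59 mg = 5.034 servings × $0.65 = $3.27.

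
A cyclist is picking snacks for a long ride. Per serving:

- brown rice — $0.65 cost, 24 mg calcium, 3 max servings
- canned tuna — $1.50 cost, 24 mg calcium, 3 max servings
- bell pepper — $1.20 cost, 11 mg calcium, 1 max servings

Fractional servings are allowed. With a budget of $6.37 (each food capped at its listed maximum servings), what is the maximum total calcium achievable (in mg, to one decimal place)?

142.7 mg

Calcium per dollar: brown rice 36.92, canned tuna 16, bell pepper 9.167.
Take 3 servings of brown rice: spends $1.95, +72.0 mg calcium (running total 72.0 mg).
Take 2.947 servings of canned tuna: spends $4.42, +70.7 mg calcium (running total 142.7 mg).
Filling greedily by calcium-per-dollar is optimal for one linear limit, giving 142.7 mg.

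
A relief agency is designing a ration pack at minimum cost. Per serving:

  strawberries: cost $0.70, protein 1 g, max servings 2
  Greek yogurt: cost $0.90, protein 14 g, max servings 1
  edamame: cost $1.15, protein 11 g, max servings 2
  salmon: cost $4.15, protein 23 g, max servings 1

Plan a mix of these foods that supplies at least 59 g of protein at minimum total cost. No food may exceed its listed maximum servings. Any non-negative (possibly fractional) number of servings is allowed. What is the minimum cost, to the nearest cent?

Cost per g of protein: Greek yogurt $0.0643, edamame $0.1045, salmon $0.1804, strawberries $0.7000.
Take 1 serving of Greek yogurt: +14.0 g protein for $0.90 (total $0.90, still need 45.0 g).
Take 2 servings of edamame: +22.0 g protein for $2.30 (total $3.20, still need 23.0 g).
Take 1 serving of salmon: +23.0 g protein for $4.15 (total $7.35, still need 0.0 g).
Greedy by cheapest-per-g is optimal for a single linear constraint, so the minimum cost is $7.35.

$7.35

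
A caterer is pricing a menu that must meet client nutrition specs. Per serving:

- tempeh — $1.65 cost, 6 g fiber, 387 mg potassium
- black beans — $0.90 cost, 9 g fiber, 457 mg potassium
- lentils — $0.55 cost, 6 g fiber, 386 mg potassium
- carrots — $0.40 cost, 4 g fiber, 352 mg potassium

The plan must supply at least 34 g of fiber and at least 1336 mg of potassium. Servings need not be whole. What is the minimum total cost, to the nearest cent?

$3.12

Minimising a linear cost over {fiber ≥ 34, potassium ≥ 1336, servings ≥ 0} — the optimum is at a vertex, using one or two foods.
tempeh only: max(34/6, 1336/387) = 5.667 servings → $9.35.
black beans only: max(34/9, 1336/457) = 3.778 servings → $3.40.
lentils only: max(34/6, 1336/386) = 5.667 servings → $3.12.
carrots only: max(34/4, 1336/352) = 8.5 servings → $3.40.
tempeh + black beans: the both-tight solution has a negative serving — not a feasible corner.
tempeh + lentils with both targets exact would need a negative amount; discard.
tempeh + carrots: the both-tight solution has a negative serving — not a feasible corner.
black beans + lentils: the both-tight solution has a negative serving — not a feasible corner.
black beans + carrots with both targets exact would need a negative amount; discard.
lentils + carrots: intersection lies outside the first quadrant.
The minimum over all feasible corners is $3.12.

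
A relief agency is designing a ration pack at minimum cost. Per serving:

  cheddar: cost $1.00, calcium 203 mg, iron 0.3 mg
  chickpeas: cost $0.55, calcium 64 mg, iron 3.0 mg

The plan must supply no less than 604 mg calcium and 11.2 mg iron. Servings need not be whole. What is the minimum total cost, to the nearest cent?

$3.81

Check every corner: each single food scaled to meet both minima, and each pair solved so both constraints bind.
cheddar only: max(604/203, 11.2/0.3) = 37.33 servings → $37.33.
chickpeas only: max(604/64, 11.2/3.0) = 9.438 servings → $5.19.
cheddar + chickpeas with both tight: 1.857 servings and 3.548 servings → $3.81.
So the least-cost plan costs $3.81.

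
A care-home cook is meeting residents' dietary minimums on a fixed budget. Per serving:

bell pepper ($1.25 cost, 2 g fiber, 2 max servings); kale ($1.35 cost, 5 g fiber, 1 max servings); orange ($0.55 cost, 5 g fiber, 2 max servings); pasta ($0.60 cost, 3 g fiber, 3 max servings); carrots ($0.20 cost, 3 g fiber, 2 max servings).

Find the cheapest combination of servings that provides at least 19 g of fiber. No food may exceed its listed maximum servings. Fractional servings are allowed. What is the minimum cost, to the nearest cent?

Cost per g of fiber: carrots $0.0667, orange $0.1100, pasta $0.2000, kale $0.2700, bell pepper $0.6250.
Take 2 servings of carrots: +6.0 g fiber for $0.40 (total $0.40, still need 13.0 g).
Take 2 servings of orange: +10.0 g fiber for $1.10 (total $1.50, still need 3.0 g).
Take 1 serving of pasta: +3.0 g fiber for $0.60 (total $2.10, still need 0.0 g).
Greedy by cheapest-per-g is optimal for a single linear constraint, so the minimum cost is $2.10.

$2.10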